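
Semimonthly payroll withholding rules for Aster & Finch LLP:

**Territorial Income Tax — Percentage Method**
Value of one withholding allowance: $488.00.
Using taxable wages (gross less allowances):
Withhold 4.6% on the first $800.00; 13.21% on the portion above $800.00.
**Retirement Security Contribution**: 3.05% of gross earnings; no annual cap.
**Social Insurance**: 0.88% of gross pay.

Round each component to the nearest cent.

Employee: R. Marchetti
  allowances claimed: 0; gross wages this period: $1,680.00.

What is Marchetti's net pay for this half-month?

Territorial Income Tax: taxable = $1,680.00
  $36.80 + 13.21% × ($1,680.00 − $800.00) = $36.80 + 13.21% × $880.00 = $153.05
Retirement Security Contribution: 3.05% × $1,680.00 = $51.24
Social Insurance: 0.88% × $1,680.00 = $14.78
Total withheld: $153.05 + $51.24 + $14.78 = $219.07
Net pay: $1,680.00 − $219.07 = $1,460.93

$1,460.93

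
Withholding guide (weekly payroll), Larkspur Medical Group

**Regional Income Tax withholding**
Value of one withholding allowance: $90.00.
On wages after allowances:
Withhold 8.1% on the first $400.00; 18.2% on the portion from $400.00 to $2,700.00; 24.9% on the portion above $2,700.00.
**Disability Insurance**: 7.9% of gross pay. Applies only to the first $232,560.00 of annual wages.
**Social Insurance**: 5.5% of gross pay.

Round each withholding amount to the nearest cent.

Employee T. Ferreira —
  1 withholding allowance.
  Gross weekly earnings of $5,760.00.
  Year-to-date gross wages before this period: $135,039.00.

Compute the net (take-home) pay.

$3,797.63

Regional Income Tax: taxable = $5,760.00 − 1×$90.00 = $5,670.00
  $451.00 + 24.9% × ($5,670.00 − $2,700.00) = $451.00 + 24.9% × $2,970.00 = $1,190.53
Disability Insurance: 7.9% × $5,760.00 = $455.04
Social Insurance: 5.5% × $5,760.00 = $316.80
Total withheld: $1,190.53 + $455.04 + $316.80 = $1,962.37
Net pay: $5,760.00 − $1,962.37 = $3,797.63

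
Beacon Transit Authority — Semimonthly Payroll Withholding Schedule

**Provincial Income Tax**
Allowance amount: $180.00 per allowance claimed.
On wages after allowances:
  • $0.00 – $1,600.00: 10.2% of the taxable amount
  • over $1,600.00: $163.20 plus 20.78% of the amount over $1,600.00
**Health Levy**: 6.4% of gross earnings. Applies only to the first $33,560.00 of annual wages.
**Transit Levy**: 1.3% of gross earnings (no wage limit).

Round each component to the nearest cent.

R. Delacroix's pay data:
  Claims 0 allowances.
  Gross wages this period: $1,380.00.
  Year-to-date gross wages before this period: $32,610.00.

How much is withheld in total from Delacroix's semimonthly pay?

$219.50

Provincial Income Tax: taxable = $1,380.00
  10.2% × $1,380.00 = $140.76
Health Levy: cap $33,560.00 − YTD $32,610.00 = $950.00 subject; 6.4% × $950.00 = $60.80
Transit Levy: 1.3% × $1,380.00 = $17.94
Total: $140.76 + $60.80 + $17.94 = $219.50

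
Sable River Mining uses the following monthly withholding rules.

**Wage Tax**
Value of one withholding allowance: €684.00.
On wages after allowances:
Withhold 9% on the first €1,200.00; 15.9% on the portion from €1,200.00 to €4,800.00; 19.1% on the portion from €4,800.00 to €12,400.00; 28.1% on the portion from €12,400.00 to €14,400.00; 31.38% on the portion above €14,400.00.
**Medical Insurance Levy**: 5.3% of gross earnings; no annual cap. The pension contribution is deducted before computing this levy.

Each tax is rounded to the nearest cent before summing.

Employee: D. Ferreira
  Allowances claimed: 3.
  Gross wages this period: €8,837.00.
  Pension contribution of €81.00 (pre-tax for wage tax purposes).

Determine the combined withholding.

€1,508.13

Wage Tax: taxable = €8,837.00 − €81.00 − 3×€684.00 = €6,704.00
  €680.40 + 19.1% × (€6,704.00 − €4,800.00) = €680.40 + 19.1% × €1,904.00 = €1,044.06
Medical Insurance Levy: 5.3% × €8,756.00 = €464.07
Total: €1,044.06 + €464.07 = €1,508.13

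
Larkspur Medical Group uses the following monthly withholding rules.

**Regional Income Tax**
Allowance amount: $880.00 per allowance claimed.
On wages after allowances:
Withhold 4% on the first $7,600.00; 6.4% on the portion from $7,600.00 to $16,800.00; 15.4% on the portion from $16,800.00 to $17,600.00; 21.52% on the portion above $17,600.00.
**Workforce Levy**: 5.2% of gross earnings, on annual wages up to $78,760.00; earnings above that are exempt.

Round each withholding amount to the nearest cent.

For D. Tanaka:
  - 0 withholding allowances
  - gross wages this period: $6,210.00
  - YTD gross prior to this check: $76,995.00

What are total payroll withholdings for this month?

$340.18

Regional Income Tax: taxable = $6,210.00
  4% × $6,210.00 = $248.40
Workforce Levy: cap $78,760.00 − YTD $76,995.00 = $1,765.00 subject; 5.2% × $1,765.00 = $91.78
Total: $248.40 + $91.78 = $340.18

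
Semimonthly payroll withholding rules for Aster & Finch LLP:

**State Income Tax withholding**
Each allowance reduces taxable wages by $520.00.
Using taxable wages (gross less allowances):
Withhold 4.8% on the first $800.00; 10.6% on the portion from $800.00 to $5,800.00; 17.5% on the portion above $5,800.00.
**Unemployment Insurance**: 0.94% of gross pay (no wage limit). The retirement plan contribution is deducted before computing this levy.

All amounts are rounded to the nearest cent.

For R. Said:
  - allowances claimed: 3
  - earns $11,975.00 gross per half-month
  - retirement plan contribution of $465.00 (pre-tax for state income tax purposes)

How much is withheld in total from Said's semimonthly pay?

State Income Tax: taxable = $11,975.00 − $465.00 − 3×$520.00 = $9,950.00
  $568.40 + 17.5% × ($9,950.00 − $5,800.00) = $568.40 + 17.5% × $4,150.00 = $1,294.65
Unemployment Insurance: 0.94% × $11,510.00 = $108.19
Total: $1,294.65 + $108.19 = $1,402.84

$1,402.84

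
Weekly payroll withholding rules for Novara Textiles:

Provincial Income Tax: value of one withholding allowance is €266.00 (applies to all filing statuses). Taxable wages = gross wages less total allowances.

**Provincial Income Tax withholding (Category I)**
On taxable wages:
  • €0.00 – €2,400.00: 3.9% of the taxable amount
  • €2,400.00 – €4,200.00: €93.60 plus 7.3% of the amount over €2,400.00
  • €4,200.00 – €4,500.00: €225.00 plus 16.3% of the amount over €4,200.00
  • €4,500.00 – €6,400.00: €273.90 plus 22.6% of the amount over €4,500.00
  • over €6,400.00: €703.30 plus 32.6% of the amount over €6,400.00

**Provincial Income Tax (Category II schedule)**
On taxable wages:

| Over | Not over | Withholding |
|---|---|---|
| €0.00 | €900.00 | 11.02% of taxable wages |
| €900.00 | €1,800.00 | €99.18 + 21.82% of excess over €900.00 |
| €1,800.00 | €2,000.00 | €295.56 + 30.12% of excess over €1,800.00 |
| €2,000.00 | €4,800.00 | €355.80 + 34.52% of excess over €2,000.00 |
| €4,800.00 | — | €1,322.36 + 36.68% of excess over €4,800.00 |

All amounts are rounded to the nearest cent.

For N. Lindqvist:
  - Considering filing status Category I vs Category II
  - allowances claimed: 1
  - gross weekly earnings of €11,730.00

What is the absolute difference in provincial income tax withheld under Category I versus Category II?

€1,412.56

Provincial Income Tax (Category I): taxable = €11,730.00 − 1×€266.00 = €11,464.00
  €703.30 + 32.6% × (€11,464.00 − €6,400.00) = €703.30 + 32.6% × €5,064.00 = €2,354.16
Provincial Income Tax (Category II): taxable = €11,730.00 − 1×€266.00 = €11,464.00
  €1,322.36 + 36.68% × (€11,464.00 − €4,800.00) = €1,322.36 + 36.68% × €6,664.00 = €3,766.72
Difference: |€2,354.16 − €3,766.72| = €1,412.56 (higher under Category II)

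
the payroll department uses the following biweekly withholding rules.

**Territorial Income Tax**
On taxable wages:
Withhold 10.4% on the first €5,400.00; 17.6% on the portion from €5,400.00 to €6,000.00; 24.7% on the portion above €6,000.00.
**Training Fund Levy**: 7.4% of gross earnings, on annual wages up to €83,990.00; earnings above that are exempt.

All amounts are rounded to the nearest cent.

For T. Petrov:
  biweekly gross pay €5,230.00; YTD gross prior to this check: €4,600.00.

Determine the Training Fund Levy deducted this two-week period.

Training Fund Levy: 7.4% × €5,230.00 = €387.02

€387.02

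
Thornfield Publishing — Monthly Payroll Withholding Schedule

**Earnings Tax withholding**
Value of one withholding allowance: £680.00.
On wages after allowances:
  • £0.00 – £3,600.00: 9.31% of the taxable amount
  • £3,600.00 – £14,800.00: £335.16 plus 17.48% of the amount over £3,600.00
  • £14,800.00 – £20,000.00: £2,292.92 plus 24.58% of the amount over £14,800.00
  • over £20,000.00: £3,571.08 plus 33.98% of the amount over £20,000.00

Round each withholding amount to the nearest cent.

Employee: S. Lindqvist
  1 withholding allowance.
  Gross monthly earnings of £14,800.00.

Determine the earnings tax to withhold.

Earnings Tax: taxable = £14,800.00 − 1×£680.00 = £14,120.00
  £335.16 + 17.48% × (£14,120.00 − £3,600.00) = £335.16 + 17.48% × £10,520.00 = £2,174.06

£2,174.06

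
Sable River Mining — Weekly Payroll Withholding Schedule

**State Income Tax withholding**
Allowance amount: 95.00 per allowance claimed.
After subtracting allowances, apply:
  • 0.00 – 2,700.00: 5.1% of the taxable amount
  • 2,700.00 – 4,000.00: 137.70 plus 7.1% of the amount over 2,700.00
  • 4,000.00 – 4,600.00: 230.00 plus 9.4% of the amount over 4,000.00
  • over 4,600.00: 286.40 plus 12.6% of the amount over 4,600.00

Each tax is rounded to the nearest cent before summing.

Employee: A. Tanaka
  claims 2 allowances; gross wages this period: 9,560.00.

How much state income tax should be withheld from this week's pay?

887.42

State Income Tax: taxable = 9,560.00 − 2×95.00 = 9,370.00
  286.40 + 12.6% × (9,370.00 − 4,600.00) = 286.40 + 12.6% × 4,770.00 = 887.42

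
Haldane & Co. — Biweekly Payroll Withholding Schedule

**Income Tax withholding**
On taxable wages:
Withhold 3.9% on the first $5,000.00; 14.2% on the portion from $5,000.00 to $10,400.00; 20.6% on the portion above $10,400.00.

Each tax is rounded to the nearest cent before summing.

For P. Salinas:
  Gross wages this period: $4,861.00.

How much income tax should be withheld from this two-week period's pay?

$189.58

Income Tax: taxable = $4,861.00
  3.9% × $4,861.00 = $189.58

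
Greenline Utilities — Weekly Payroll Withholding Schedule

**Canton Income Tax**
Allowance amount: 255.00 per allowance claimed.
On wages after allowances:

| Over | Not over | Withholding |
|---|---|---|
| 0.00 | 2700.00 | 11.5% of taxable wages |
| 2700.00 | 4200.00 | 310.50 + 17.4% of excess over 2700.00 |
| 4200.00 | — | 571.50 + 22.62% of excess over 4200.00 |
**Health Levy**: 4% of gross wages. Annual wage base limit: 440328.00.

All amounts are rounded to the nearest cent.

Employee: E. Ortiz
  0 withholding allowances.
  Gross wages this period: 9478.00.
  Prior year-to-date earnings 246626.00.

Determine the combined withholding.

2144.50

Canton Income Tax: taxable = 9478.00
  571.50 + 22.62% × (9478.00 − 4200.00) = 571.50 + 22.62% × 5278.00 = 1765.38
Health Levy: 4% × 9478.00 = 379.12
Total: 1765.38 + 379.12 = 2144.50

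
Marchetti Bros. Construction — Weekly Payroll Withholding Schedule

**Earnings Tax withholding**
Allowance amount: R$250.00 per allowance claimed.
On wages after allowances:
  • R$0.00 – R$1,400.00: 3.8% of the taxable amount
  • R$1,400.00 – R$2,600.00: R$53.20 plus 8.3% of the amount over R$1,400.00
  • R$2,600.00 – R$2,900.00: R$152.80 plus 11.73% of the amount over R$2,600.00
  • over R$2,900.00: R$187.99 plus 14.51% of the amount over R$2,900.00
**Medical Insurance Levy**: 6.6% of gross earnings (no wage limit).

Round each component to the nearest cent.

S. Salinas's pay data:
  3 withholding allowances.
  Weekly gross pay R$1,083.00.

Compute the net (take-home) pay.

R$998.87

Earnings Tax: taxable = R$1,083.00 − 3×R$250.00 = R$333.00
  3.8% × R$333.00 = R$12.65
Medical Insurance Levy: 6.6% × R$1,083.00 = R$71.48
Total withheld: R$12.65 + R$71.48 = R$84.13
Net pay: R$1,083.00 − R$84.13 = R$998.87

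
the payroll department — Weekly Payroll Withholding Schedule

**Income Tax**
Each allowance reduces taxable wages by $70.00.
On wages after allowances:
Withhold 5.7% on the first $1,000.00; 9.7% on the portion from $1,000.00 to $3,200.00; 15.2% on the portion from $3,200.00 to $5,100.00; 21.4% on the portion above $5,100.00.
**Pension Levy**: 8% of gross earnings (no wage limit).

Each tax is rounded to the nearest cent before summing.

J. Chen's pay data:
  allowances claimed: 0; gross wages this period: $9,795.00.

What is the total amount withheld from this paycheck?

Income Tax: taxable = $9,795.00
  $559.20 + 21.4% × ($9,795.00 − $5,100.00) = $559.20 + 21.4% × $4,695.00 = $1,563.93
Pension Levy: 8% × $9,795.00 = $783.60
Total: $1,563.93 + $783.60 = $2,347.53

$2,347.53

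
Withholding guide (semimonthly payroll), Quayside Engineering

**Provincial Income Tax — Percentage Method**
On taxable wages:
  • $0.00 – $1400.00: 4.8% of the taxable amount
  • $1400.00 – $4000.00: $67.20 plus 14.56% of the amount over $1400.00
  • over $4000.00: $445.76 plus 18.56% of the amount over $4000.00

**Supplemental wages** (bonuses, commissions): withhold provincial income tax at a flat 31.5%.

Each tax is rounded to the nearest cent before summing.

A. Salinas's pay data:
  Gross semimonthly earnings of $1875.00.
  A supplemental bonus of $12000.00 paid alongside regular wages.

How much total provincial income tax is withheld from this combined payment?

$3916.36

Provincial Income Tax: taxable = $1875.00
  $67.20 + 14.56% × ($1875.00 − $1400.00) = $67.20 + 14.56% × $475.00 = $136.36
Supplemental (31.5% flat on bonus): 31.5% × $12000.00 = $3780.00
Total provincial income tax: $136.36 + $3780.00 = $3916.36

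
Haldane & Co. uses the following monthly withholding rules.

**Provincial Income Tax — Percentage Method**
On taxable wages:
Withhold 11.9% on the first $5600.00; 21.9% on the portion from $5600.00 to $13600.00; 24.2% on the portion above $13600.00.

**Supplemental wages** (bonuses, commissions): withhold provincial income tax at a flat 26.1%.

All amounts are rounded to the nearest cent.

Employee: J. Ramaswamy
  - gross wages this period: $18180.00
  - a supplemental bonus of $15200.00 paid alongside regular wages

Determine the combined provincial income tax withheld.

$7493.96

Provincial Income Tax: taxable = $18180.00
  $2418.40 + 24.2% × ($18180.00 − $13600.00) = $2418.40 + 24.2% × $4580.00 = $3526.76
Supplemental (26.1% flat on bonus): 26.1% × $15200.00 = $3967.20
Total provincial income tax: $3526.76 + $3967.20 = $7493.96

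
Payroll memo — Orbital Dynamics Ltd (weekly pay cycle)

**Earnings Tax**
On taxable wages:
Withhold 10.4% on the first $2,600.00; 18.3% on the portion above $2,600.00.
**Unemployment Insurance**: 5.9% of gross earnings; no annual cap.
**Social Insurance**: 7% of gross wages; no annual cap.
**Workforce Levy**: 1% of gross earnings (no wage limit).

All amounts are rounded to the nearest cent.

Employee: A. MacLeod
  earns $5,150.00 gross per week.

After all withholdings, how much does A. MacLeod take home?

Earnings Tax: taxable = $5,150.00
  $270.40 + 18.3% × ($5,150.00 − $2,600.00) = $270.40 + 18.3% × $2,550.00 = $737.05
Unemployment Insurance: 5.9% × $5,150.00 = $303.85
Social Insurance: 7% × $5,150.00 = $360.50
Workforce Levy: 1% × $5,150.00 = $51.50
Total withheld: $737.05 + $303.85 + $360.50 + $51.50 = $1,452.90
Net pay: $5,150.00 − $1,452.90 = $3,697.10

$3,697.10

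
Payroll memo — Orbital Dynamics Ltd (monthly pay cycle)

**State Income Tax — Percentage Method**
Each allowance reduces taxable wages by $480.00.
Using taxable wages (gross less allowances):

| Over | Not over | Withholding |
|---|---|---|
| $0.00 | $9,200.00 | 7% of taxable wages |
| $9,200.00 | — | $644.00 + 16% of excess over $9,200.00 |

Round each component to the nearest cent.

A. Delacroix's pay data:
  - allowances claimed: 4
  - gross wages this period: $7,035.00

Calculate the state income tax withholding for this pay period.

$358.05

State Income Tax: taxable = $7,035.00 − 4×$480.00 = $5,115.00
  7% × $5,115.00 = $358.05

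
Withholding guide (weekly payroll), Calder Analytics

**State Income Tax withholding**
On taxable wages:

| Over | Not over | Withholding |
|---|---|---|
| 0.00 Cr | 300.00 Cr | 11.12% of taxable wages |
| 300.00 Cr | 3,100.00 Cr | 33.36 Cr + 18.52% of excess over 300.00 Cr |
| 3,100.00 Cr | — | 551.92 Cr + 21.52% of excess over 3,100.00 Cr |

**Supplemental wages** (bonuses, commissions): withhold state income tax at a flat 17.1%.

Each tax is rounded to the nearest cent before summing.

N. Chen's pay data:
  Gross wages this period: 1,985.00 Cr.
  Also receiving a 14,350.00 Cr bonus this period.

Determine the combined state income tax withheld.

State Income Tax: taxable = 1,985.00 Cr
  33.36 Cr + 18.52% × (1,985.00 Cr − 300.00 Cr) = 33.36 Cr + 18.52% × 1,685.00 Cr = 345.42 Cr
Supplemental (17.1% flat on bonus): 17.1% × 14,350.00 Cr = 2,453.85 Cr
Total state income tax: 345.42 Cr + 2,453.85 Cr = 2,799.27 Cr

2,799.27 Cr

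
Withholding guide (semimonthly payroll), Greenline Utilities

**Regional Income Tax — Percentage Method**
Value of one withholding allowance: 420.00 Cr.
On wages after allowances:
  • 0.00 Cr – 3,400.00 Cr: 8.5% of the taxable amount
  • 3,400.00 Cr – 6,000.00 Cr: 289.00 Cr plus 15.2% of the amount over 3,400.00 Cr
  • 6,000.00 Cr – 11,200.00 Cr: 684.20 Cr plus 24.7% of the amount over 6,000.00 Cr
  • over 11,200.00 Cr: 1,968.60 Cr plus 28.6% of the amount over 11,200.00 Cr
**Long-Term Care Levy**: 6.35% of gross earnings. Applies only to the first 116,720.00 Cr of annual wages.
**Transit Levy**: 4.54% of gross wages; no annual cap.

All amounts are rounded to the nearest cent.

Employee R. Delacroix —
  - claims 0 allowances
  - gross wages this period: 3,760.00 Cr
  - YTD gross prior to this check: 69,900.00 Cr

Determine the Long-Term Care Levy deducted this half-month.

Long-Term Care Levy: 6.35% × 3,760.00 Cr = 238.76 Cr

238.76 Cr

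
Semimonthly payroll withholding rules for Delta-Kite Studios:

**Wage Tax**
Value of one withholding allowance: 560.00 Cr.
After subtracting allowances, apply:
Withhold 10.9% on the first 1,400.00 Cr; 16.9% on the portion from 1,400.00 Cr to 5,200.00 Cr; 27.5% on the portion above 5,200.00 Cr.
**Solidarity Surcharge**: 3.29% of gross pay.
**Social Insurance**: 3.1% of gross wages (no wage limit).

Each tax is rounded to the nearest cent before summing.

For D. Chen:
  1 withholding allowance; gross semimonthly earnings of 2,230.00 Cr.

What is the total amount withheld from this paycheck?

340.73 Cr

Wage Tax: taxable = 2,230.00 Cr − 1×560.00 Cr = 1,670.00 Cr
  152.60 Cr + 16.9% × (1,670.00 Cr − 1,400.00 Cr) = 152.60 Cr + 16.9% × 270.00 Cr = 198.23 Cr
Solidarity Surcharge: 3.29% × 2,230.00 Cr = 73.37 Cr
Social Insurance: 3.1% × 2,230.00 Cr = 69.13 Cr
Total: 198.23 Cr + 73.37 Cr + 69.13 Cr = 340.73 Cr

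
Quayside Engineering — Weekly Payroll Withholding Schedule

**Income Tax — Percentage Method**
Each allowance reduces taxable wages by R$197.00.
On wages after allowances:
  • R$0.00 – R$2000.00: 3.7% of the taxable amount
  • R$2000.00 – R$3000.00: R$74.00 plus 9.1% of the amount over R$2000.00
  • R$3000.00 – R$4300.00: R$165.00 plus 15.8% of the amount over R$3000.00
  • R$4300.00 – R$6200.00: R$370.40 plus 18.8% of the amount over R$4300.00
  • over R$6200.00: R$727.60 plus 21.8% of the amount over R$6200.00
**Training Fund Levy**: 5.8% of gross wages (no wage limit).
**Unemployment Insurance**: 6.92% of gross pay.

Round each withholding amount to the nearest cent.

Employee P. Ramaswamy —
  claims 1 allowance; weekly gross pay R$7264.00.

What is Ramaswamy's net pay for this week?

Income Tax: taxable = R$7264.00 − 1×R$197.00 = R$7067.00
  R$727.60 + 21.8% × (R$7067.00 − R$6200.00) = R$727.60 + 21.8% × R$867.00 = R$916.61
Training Fund Levy: 5.8% × R$7264.00 = R$421.31
Unemployment Insurance: 6.92% × R$7264.00 = R$502.67
Total withheld: R$916.61 + R$421.31 + R$502.67 = R$1840.59
Net pay: R$7264.00 − R$1840.59 = R$5423.41

R$5423.41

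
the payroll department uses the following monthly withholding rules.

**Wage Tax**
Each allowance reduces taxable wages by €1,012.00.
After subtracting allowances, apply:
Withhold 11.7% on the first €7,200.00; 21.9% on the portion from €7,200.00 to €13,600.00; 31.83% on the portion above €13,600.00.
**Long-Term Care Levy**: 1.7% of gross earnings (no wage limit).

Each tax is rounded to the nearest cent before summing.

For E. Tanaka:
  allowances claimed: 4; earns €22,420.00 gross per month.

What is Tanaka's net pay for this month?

€18,275.93

Wage Tax: taxable = €22,420.00 − 4×€1,012.00 = €18,372.00
  €2,244.00 + 31.83% × (€18,372.00 − €13,600.00) = €2,244.00 + 31.83% × €4,772.00 = €3,762.93
Long-Term Care Levy: 1.7% × €22,420.00 = €381.14
Total withheld: €3,762.93 + €381.14 = €4,144.07
Net pay: €22,420.00 − €4,144.07 = €18,275.93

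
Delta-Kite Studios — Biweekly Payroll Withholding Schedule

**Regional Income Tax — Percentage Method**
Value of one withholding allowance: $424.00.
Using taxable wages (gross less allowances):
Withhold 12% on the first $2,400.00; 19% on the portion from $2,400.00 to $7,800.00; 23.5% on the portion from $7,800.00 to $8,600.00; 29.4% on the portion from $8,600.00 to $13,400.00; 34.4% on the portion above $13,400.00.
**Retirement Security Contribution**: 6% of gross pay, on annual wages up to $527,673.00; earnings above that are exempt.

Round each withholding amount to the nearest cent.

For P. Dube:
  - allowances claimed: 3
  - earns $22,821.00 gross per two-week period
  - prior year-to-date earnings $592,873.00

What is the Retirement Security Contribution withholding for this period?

Retirement Security Contribution: YTD $592,873.00 ≥ cap $527,673.00 → $0.00

$0.00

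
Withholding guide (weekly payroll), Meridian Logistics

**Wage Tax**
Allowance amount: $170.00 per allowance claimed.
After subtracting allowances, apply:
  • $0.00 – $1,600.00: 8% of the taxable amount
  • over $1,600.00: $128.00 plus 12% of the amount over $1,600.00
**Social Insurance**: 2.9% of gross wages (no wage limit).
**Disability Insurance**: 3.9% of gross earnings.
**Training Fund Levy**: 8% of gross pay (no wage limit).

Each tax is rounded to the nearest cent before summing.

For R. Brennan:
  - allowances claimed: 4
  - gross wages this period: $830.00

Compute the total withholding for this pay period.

Wage Tax: taxable = $830.00 − 4×$170.00 = $150.00
  8% × $150.00 = $12.00
Social Insurance: 2.9% × $830.00 = $24.07
Disability Insurance: 3.9% × $830.00 = $32.37
Training Fund Levy: 8% × $830.00 = $66.40
Total: $12.00 + $24.07 + $32.37 + $66.40 = $134.84

$134.84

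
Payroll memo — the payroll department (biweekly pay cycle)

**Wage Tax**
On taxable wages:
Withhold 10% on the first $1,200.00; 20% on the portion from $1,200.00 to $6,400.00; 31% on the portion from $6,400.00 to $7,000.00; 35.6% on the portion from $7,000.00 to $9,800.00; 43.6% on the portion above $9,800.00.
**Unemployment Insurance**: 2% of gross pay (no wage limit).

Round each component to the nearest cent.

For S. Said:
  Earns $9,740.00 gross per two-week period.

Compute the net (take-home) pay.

$7,223.76

Wage Tax: taxable = $9,740.00
  $1,346.00 + 35.6% × ($9,740.00 − $7,000.00) = $1,346.00 + 35.6% × $2,740.00 = $2,321.44
Unemployment Insurance: 2% × $9,740.00 = $194.80
Total withheld: $2,321.44 + $194.80 = $2,516.24
Net pay: $9,740.00 − $2,516.24 = $7,223.76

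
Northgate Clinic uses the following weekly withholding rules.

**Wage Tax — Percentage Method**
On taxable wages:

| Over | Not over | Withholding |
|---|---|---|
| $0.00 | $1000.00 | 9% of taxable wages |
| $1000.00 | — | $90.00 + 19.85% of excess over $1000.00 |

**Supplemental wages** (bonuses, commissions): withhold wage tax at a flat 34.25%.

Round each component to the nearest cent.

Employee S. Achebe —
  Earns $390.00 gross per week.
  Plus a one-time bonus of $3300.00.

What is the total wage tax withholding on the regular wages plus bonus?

Wage Tax: taxable = $390.00
  9% × $390.00 = $35.10
Supplemental (34.25% flat on bonus): 34.25% × $3300.00 = $1130.25
Total wage tax: $35.10 + $1130.25 = $1165.35

$1165.35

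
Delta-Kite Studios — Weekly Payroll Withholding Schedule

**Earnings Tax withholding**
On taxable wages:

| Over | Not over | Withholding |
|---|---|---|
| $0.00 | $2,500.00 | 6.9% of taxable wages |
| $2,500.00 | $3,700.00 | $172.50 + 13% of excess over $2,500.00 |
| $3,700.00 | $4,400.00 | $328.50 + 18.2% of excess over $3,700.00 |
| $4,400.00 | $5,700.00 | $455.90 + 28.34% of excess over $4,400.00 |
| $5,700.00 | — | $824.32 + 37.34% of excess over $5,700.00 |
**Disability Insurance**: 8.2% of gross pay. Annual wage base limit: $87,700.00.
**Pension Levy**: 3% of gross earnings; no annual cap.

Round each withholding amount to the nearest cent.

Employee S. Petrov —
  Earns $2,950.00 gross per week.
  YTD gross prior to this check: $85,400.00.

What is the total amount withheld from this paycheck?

$508.10

Earnings Tax: taxable = $2,950.00
  $172.50 + 13% × ($2,950.00 − $2,500.00) = $172.50 + 13% × $450.00 = $231.00
Disability Insurance: cap $87,700.00 − YTD $85,400.00 = $2,300.00 subject; 8.2% × $2,300.00 = $188.60
Pension Levy: 3% × $2,950.00 = $88.50
Total: $231.00 + $188.60 + $88.50 = $508.10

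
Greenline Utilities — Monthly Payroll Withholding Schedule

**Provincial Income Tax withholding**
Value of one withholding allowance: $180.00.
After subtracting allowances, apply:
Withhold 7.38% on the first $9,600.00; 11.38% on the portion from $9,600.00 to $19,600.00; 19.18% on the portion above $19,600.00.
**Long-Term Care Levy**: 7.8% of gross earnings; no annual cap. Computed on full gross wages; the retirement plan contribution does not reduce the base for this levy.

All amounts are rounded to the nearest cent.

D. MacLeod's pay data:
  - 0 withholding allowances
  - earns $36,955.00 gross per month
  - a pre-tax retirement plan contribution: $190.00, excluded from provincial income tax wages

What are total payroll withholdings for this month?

$8,021.22

Provincial Income Tax: taxable = $36,955.00 − $190.00 = $36,765.00
  $1,846.48 + 19.18% × ($36,765.00 − $19,600.00) = $1,846.48 + 19.18% × $17,165.00 = $5,138.73
Long-Term Care Levy: 7.8% × $36,955.00 = $2,882.49
Total: $5,138.73 + $2,882.49 = $8,021.22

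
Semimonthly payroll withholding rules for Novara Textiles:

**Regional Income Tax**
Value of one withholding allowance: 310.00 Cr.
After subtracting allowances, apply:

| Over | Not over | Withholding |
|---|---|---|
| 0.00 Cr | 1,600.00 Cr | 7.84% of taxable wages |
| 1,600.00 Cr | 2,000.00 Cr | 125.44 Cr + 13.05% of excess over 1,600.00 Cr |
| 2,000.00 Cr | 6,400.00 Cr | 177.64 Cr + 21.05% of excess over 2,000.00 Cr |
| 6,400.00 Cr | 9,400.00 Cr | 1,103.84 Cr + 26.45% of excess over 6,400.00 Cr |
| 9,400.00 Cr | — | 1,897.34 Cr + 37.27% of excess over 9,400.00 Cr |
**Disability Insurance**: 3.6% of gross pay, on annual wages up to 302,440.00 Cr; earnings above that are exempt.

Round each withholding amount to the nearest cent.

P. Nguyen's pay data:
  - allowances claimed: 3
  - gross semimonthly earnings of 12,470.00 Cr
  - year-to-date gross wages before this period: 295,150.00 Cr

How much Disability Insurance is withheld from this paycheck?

262.44 Cr

Disability Insurance: cap 302,440.00 Cr − YTD 295,150.00 Cr = 7,290.00 Cr subject; 3.6% × 7,290.00 Cr = 262.44 Cr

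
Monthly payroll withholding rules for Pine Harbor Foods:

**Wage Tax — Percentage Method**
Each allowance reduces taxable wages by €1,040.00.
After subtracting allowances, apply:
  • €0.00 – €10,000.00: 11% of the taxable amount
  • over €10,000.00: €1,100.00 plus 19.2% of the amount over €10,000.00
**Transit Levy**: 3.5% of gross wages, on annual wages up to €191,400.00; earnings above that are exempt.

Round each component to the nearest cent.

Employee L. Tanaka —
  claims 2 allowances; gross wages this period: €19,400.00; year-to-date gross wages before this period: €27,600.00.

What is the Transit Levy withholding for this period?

€679.00

Transit Levy: 3.5% × €19,400.00 = €679.00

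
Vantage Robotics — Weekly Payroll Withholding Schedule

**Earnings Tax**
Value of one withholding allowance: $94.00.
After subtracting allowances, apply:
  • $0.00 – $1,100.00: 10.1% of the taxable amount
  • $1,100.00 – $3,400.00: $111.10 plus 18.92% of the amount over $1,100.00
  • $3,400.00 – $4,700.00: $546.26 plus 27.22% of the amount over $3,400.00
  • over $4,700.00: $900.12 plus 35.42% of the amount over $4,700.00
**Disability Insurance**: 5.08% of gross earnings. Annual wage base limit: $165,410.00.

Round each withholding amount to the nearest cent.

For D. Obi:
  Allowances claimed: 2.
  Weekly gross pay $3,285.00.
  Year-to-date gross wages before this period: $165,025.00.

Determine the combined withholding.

Earnings Tax: taxable = $3,285.00 − 2×$94.00 = $3,097.00
  $111.10 + 18.92% × ($3,097.00 − $1,100.00) = $111.10 + 18.92% × $1,997.00 = $488.93
Disability Insurance: cap $165,410.00 − YTD $165,025.00 = $385.00 subject; 5.08% × $385.00 = $19.56
Total: $488.93 + $19.56 = $508.49

$508.49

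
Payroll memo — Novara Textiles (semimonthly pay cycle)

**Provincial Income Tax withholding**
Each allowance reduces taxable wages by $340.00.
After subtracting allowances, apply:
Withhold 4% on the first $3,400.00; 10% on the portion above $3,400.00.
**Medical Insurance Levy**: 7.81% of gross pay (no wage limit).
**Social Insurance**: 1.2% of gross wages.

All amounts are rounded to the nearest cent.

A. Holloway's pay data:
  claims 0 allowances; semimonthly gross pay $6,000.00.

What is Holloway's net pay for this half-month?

$5,063.40

Provincial Income Tax: taxable = $6,000.00
  $136.00 + 10% × ($6,000.00 − $3,400.00) = $136.00 + 10% × $2,600.00 = $396.00
Medical Insurance Levy: 7.81% × $6,000.00 = $468.60
Social Insurance: 1.2% × $6,000.00 = $72.00
Total withheld: $396.00 + $468.60 + $72.00 = $936.60
Net pay: $6,000.00 − $936.60 = $5,063.40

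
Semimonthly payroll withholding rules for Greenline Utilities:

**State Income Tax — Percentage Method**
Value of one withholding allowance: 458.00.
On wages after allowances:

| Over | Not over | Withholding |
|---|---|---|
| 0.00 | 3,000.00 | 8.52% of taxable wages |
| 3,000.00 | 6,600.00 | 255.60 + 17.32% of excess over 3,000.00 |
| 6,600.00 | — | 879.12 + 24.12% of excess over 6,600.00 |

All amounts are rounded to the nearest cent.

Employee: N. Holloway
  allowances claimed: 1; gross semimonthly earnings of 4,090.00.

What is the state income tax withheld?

365.06

State Income Tax: taxable = 4,090.00 − 1×458.00 = 3,632.00
  255.60 + 17.32% × (3,632.00 − 3,000.00) = 255.60 + 17.32% × 632.00 = 365.06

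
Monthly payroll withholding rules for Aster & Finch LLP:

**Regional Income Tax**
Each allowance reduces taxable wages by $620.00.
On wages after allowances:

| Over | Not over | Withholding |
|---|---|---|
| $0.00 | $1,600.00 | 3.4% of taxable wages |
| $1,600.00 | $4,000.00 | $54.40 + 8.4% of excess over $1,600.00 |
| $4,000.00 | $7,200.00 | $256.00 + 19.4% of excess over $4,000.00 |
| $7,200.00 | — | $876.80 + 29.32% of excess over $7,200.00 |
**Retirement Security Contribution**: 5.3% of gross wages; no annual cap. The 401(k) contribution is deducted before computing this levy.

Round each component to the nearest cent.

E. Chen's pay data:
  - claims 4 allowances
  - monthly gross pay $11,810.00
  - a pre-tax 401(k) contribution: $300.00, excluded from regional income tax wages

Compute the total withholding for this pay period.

Regional Income Tax: taxable = $11,810.00 − $300.00 − 4×$620.00 = $9,030.00
  $876.80 + 29.32% × ($9,030.00 − $7,200.00) = $876.80 + 29.32% × $1,830.00 = $1,413.36
Retirement Security Contribution: 5.3% × $11,510.00 = $610.03
Total: $1,413.36 + $610.03 = $2,023.39

$2,023.39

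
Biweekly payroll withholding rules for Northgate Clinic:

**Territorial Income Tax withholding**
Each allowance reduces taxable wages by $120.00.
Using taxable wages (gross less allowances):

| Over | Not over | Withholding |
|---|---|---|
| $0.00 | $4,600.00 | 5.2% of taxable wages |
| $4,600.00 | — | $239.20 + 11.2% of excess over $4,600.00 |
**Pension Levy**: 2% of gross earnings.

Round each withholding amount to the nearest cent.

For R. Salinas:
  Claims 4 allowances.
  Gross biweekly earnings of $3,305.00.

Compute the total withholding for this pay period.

$213.00

Territorial Income Tax: taxable = $3,305.00 − 4×$120.00 = $2,825.00
  5.2% × $2,825.00 = $146.90
Pension Levy: 2% × $3,305.00 = $66.10
Total: $146.90 + $66.10 = $213.00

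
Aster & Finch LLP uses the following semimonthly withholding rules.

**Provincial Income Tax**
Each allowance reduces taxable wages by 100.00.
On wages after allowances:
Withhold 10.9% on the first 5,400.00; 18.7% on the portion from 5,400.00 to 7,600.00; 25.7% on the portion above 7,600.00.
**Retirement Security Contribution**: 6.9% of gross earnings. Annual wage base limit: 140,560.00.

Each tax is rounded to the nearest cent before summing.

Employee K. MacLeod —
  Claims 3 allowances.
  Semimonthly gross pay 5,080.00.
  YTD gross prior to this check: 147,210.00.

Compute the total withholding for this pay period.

Provincial Income Tax: taxable = 5,080.00 − 3×100.00 = 4,780.00
  10.9% × 4,780.00 = 521.02
Retirement Security Contribution: YTD 147,210.00 ≥ cap 140,560.00 → 0.00
Total: 521.02 + 0.00 = 521.02

521.02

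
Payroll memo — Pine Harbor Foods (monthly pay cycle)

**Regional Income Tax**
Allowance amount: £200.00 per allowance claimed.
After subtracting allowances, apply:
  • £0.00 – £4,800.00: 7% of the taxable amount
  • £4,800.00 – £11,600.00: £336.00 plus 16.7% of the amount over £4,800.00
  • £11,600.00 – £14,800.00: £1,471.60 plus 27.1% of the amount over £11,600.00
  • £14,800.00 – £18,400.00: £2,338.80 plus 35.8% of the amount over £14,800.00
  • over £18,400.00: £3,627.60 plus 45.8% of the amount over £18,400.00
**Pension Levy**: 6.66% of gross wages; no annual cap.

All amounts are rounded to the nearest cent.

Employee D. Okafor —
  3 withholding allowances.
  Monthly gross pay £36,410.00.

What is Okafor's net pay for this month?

£22,383.71

Regional Income Tax: taxable = £36,410.00 − 3×£200.00 = £35,810.00
  £3,627.60 + 45.8% × (£35,810.00 − £18,400.00) = £3,627.60 + 45.8% × £17,410.00 = £11,601.38
Pension Levy: 6.66% × £36,410.00 = £2,424.91
Total withheld: £11,601.38 + £2,424.91 = £14,026.29
Net pay: £36,410.00 − £14,026.29 = £22,383.71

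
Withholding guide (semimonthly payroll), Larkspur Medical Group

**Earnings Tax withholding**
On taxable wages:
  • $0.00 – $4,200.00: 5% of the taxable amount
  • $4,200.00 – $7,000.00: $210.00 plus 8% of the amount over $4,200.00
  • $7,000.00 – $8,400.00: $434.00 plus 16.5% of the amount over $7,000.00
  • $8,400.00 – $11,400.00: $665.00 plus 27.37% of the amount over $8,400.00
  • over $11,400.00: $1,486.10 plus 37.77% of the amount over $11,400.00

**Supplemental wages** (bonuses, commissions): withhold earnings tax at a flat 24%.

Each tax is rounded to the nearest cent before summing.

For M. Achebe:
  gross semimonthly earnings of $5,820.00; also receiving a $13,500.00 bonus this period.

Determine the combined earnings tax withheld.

$3,579.60

Earnings Tax: taxable = $5,820.00
  $210.00 + 8% × ($5,820.00 − $4,200.00) = $210.00 + 8% × $1,620.00 = $339.60
Supplemental (24% flat on bonus): 24% × $13,500.00 = $3,240.00
Total earnings tax: $339.60 + $3,240.00 = $3,579.60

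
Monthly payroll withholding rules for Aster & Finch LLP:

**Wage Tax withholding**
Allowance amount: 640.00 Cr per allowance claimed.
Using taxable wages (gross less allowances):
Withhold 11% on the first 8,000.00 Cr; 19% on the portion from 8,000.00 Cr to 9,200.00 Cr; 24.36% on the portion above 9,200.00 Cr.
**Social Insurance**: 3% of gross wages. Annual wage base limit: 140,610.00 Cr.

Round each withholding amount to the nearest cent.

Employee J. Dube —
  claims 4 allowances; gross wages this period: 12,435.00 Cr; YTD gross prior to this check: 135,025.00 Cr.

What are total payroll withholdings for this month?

Wage Tax: taxable = 12,435.00 Cr − 4×640.00 Cr = 9,875.00 Cr
  1,108.00 Cr + 24.36% × (9,875.00 Cr − 9,200.00 Cr) = 1,108.00 Cr + 24.36% × 675.00 Cr = 1,272.43 Cr
Social Insurance: cap 140,610.00 Cr − YTD 135,025.00 Cr = 5,585.00 Cr subject; 3% × 5,585.00 Cr = 167.55 Cr
Total: 1,272.43 Cr + 167.55 Cr = 1,439.98 Cr

1,439.98 Cr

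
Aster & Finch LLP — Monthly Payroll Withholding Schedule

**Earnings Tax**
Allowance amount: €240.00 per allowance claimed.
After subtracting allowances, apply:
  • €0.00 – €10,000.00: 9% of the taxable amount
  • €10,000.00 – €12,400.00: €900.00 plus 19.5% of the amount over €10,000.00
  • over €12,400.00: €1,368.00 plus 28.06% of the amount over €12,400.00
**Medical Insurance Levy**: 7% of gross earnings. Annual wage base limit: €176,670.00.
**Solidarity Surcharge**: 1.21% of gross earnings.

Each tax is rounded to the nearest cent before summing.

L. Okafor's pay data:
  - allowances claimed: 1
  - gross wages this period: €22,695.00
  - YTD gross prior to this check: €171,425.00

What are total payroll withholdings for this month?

€4,831.19

Earnings Tax: taxable = €22,695.00 − 1×€240.00 = €22,455.00
  €1,368.00 + 28.06% × (€22,455.00 − €12,400.00) = €1,368.00 + 28.06% × €10,055.00 = €4,189.43
Medical Insurance Levy: cap €176,670.00 − YTD €171,425.00 = €5,245.00 subject; 7% × €5,245.00 = €367.15
Solidarity Surcharge: 1.21% × €22,695.00 = €274.61
Total: €4,189.43 + €367.15 + €274.61 = €4,831.19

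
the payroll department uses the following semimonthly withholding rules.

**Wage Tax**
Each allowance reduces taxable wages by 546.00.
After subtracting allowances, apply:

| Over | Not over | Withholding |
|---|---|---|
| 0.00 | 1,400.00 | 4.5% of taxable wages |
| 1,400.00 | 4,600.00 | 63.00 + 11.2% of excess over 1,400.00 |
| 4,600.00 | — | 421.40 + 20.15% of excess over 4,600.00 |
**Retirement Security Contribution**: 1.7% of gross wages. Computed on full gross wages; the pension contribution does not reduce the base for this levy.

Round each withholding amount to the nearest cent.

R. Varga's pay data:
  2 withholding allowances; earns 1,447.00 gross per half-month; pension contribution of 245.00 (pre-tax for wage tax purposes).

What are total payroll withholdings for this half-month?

Wage Tax: taxable = 1,447.00 − 245.00 − 2×546.00 = 110.00
  4.5% × 110.00 = 4.95
Retirement Security Contribution: 1.7% × 1,447.00 = 24.60
Total: 4.95 + 24.60 = 29.55

29.55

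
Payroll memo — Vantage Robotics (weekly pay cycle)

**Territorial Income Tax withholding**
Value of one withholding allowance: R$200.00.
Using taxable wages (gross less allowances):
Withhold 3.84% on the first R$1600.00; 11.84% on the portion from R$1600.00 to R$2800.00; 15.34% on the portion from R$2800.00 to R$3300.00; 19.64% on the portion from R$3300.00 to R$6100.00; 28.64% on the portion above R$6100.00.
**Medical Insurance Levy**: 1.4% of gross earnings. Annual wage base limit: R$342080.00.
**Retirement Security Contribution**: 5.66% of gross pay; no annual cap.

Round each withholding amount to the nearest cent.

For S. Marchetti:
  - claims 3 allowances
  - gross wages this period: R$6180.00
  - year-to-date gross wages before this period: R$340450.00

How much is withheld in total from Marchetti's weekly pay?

R$1100.62

Territorial Income Tax: taxable = R$6180.00 − 3×R$200.00 = R$5580.00
  R$280.22 + 19.64% × (R$5580.00 − R$3300.00) = R$280.22 + 19.64% × R$2280.00 = R$728.01
Medical Insurance Levy: cap R$342080.00 − YTD R$340450.00 = R$1630.00 subject; 1.4% × R$1630.00 = R$22.82
Retirement Security Contribution: 5.66% × R$6180.00 = R$349.79
Total: R$728.01 + R$22.82 + R$349.79 = R$1100.62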